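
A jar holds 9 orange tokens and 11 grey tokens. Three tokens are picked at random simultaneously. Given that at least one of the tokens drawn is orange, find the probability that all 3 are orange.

P(all 3 orange) = C(9,3)/C(20,3) = 7/95; P(at least one orange) = 1 − C(11,3)/C(20,3) = 65/76.
Since 'all 3 orange' ⊆ 'at least one orange', P(all 3 | at least one) = 7/95 / 65/76 = 28/325 ≈ 0.0862.

28/325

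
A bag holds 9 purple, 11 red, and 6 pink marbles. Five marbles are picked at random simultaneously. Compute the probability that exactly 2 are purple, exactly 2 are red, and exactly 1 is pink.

Unordered draws without replacement: count favorable combinations over C(26,5).
Favorable = C(9,2) · C(11,2) · C(6,1) = 11880; total = C(26,5) = 65780.
P = 11880/65780 = 54/299 ≈ 0.1806.

54/299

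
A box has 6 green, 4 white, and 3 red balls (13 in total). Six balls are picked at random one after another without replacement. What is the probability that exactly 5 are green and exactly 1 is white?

2/143

Unordered draws without replacement: count favorable combinations over C(13,6).
Favorable = C(6,5) · C(4,1) · C(3,0) = 24; total = C(13,6) = 1716.
P = 24/1716 = 2/143 ≈ 0.0140.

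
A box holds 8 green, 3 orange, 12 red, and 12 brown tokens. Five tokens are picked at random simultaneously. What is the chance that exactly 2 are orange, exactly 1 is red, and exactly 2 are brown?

27/3689

Unordered draws without replacement: count favorable combinations over C(35,5).
Favorable = C(8,0) · C(3,2) · C(12,1) · C(12,2) = 2376; total = C(35,5) = 324632.
P = 2376/324632 = 27/3689 ≈ 0.0073.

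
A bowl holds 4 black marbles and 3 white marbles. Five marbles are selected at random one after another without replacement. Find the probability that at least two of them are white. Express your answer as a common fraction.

Sum the hypergeometric tail for j = 2,…,3 white marbles.
Favorable = C(3,2)·C(4,3) + C(3,3)·C(4,2) = 18; total = C(7,5) = 21.
P = 18/21 = 6/7 ≈ 0.8571.

6/7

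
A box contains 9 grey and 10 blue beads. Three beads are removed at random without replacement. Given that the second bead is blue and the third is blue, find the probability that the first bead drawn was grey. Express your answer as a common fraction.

P(first=grey and the second bead is blue and the third is blue) = (9/19)·(10/18)·(9/17) = 45/323.
P(E) = Σ over first color = 45/323 + 40/323 = 5/19.
By Bayes, P(first=grey | E) = 45/323 / 5/19 = 9/17 ≈ 0.5294.

9/17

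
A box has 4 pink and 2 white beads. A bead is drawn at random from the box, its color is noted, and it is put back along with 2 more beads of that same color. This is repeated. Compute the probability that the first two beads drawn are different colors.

1/3

Either pink then white, or white then pink; after the first draw the total is 8.
P = (4/6)·(2/8) + (2/6)·(4/8) = 1/3 ≈ 0.3333.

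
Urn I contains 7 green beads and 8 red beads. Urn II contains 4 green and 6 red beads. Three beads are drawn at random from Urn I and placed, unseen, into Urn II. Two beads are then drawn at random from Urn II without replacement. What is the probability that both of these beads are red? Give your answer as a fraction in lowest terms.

Condition on how many of the transferred beads are red (from Urn I: 8 red of 15; then Urn II has 13 total).
  0 red: C(8,0)C(7,3)/C(15,3) = 1/13; then P = C(6,2)/C(13,2) = 5/26
  1 red: C(8,1)C(7,2)/C(15,3) = 24/65; then P = C(7,2)/C(13,2) = 7/26
  2 red: C(8,2)C(7,1)/C(15,3) = 28/65; then P = C(8,2)/C(13,2) = 14/39
  3 red: C(8,3)C(7,0)/C(15,3) = 8/65; then P = C(9,2)/C(13,2) = 6/13
P(both red) = 127/390 ≈ 0.3256.

127/390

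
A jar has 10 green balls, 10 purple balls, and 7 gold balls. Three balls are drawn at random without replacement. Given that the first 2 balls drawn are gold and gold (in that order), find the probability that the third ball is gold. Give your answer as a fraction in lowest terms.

1/5

After removing 2 gold, the jar has 5 gold out of 25 remaining.
P(third is gold | given) = 5/25 = 1/5 ≈ 0.2000.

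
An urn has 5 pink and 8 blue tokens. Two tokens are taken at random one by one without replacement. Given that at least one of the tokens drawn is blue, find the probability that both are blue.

P(both blue) = C(8,2)/C(13,2) = 14/39; P(at least one blue) = 1 − C(5,2)/C(13,2) = 34/39.
Since 'both blue' ⊆ 'at least one blue', P(both | at least one) = 14/39 / 34/39 = 7/17 ≈ 0.4118.

7/17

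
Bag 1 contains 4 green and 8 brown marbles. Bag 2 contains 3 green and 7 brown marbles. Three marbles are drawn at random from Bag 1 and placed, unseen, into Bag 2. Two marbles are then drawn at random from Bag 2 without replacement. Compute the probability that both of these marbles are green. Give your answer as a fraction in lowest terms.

23/286

Condition on how many of the transferred marbles are green (from Bag 1: 4 green of 12; then Bag 2 has 13 total).
  0 green: C(4,0)C(8,3)/C(12,3) = 14/55; then P = C(3,2)/C(13,2) = 1/26
  1 green: C(4,1)C(8,2)/C(12,3) = 28/55; then P = C(4,2)/C(13,2) = 1/13
  2 green: C(4,2)C(8,1)/C(12,3) = 12/55; then P = C(5,2)/C(13,2) = 5/39
  3 green: C(4,3)C(8,0)/C(12,3) = 1/55; then P = C(6,2)/C(13,2) = 5/26
P(both green) = 23/286 ≈ 0.0804.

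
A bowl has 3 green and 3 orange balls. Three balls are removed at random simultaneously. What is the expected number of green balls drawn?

3/2

By linearity of expectation, E[X] = Σ P(draw i is green); by symmetry each draw (even without replacement) has P(green) = 3/6.
E[X] = 3 · 3/6 = 3/2 ≈ 1.5000.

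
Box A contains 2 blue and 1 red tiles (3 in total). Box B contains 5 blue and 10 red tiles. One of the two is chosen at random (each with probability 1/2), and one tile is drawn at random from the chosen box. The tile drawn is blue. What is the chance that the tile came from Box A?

P(blue | Box A) = 2/3; P(blue | Box B) = 1/3.
P(blue) = 1/2·2/3 + 1/2·1/3 = 1/2.
By Bayes' rule, P(Box A | blue) = 1/3 / 1/2 = 2/3 ≈ 0.6667.

2/3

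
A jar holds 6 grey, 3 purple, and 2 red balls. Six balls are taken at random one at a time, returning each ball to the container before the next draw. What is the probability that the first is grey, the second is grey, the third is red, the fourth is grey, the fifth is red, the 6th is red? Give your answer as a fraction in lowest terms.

Multiply the conditional probability of each draw in order, with replacement (the composition resets each draw).
P = (6/11) · (6/11) · (2/11) · (6/11) · (2/11) · (2/11) = 1728/1771561 ≈ 0.0010.

1728/1771561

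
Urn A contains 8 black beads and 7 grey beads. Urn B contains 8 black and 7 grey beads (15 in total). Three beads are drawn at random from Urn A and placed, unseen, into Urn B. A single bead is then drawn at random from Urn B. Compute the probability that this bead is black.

8/15

Condition on how many of the transferred beads are black (from Urn A: 8 black of 15; then Urn B has 18 total).
  0 black: C(8,0)C(7,3)/C(15,3) = 1/13; then P = 8/18
  1 black: C(8,1)C(7,2)/C(15,3) = 24/65; then P = 9/18
  2 black: C(8,2)C(7,1)/C(15,3) = 28/65; then P = 10/18
  3 black: C(8,3)C(7,0)/C(15,3) = 8/65; then P = 11/18
P(black from Urn B) = 8/15 ≈ 0.5333.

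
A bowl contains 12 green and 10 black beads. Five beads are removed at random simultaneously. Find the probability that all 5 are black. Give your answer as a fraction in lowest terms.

2/209

Unordered draws without replacement: count favorable combinations over C(22,5).
Favorable = C(12,0) · C(10,5) = 252; total = C(22,5) = 26334.
P = 252/26334 = 2/209 ≈ 0.0096.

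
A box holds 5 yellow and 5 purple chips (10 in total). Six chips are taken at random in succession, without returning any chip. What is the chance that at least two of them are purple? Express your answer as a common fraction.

Sum the hypergeometric tail for j = 2,…,5 purple chips.
Favorable = C(5,2)·C(5,4) + C(5,3)·C(5,3) + C(5,4)·C(5,2) + C(5,5)·C(5,1) = 205; total = C(10,6) = 210.
P = 205/210 = 41/42 ≈ 0.9762.

41/42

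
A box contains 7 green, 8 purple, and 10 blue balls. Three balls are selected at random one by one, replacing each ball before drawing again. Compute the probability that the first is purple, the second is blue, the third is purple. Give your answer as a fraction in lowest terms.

Multiply the conditional probability of each draw in order, with replacement (the composition resets each draw).
P = (8/25) · (10/25) · (8/25) = 128/3125 ≈ 0.0410.

128/3125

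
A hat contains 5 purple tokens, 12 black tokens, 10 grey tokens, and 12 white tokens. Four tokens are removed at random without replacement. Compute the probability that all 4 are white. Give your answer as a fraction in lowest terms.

Unordered draws without replacement: count favorable combinations over C(39,4).
Favorable = C(5,0) · C(12,0) · C(10,0) · C(12,4) = 495; total = C(39,4) = 82251.
P = 495/82251 = 55/9139 ≈ 0.0060.

55/9139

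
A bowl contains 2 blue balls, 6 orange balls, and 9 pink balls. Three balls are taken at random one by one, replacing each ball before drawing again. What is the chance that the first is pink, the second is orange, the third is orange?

324/4913

Multiply the conditional probability of each draw in order, with replacement (the composition resets each draw).
P = (9/17) · (6/17) · (6/17) = 324/4913 ≈ 0.0659.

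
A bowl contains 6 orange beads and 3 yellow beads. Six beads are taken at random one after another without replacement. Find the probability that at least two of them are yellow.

65/84

Sum the hypergeometric tail for j = 2,…,3 yellow beads.
Favorable = C(3,2)·C(6,4) + C(3,3)·C(6,3) = 65; total = C(9,6) = 84.
P = 65/84 = 65/84 ≈ 0.7738.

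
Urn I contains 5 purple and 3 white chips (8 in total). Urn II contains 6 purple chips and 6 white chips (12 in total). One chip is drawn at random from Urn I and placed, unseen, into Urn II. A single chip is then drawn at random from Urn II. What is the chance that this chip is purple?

Condition on how many of the transferred chips are purple (from Urn I: 5 purple of 8; then Urn II has 13 total).
  0 purple: C(5,0)C(3,1)/C(8,1) = 3/8; then P = 6/13
  1 purple: C(5,1)C(3,0)/C(8,1) = 5/8; then P = 7/13
P(purple from Urn II) = 53/104 ≈ 0.5096.

53/104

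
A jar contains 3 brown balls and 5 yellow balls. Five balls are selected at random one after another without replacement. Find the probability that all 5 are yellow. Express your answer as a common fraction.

Unordered draws without replacement: count favorable combinations over C(8,5).
Favorable = C(3,0) · C(5,5) = 1; total = C(8,5) = 56.
P = 1/56 = 1/56 ≈ 0.0179.

1/56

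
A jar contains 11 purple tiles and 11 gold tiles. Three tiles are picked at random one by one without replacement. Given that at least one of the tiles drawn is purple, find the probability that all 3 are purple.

P(all 3 purple) = C(11,3)/C(22,3) = 3/28; P(at least one purple) = 1 − C(11,3)/C(22,3) = 25/28.
Since 'all 3 purple' ⊆ 'at least one purple', P(all 3 | at least one) = 3/28 / 25/28 = 3/25 ≈ 0.1200.

3/25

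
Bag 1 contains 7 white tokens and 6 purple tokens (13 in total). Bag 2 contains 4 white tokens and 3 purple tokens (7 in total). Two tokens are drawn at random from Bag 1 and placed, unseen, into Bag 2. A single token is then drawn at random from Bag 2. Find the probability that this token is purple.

Condition on how many of the transferred tokens are purple (from Bag 1: 6 purple of 13; then Bag 2 has 9 total).
  0 purple: C(6,0)C(7,2)/C(13,2) = 7/26; then P = 3/9
  1 purple: C(6,1)C(7,1)/C(13,2) = 7/13; then P = 4/9
  2 purple: C(6,2)C(7,0)/C(13,2) = 5/26; then P = 5/9
P(purple from Bag 2) = 17/39 ≈ 0.4359.

17/39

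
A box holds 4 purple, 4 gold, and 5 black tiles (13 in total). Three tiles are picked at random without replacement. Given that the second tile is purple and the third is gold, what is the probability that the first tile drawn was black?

5/11

P(first=black and the second tile is purple and the third is gold) = (5/13)·(4/12)·(4/11) = 20/429.
P(E) = Σ over first color = 4/143 + 4/143 + 20/429 = 4/39.
By Bayes, P(first=black | E) = 20/429 / 4/39 = 5/11 ≈ 0.4545.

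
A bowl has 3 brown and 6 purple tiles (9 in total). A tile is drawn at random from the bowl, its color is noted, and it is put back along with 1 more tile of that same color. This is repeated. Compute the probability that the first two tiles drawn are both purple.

7/15

After a purple draw the bowl holds 7 purple out of 10.
P = (6/9)·(7/10) = 7/15 ≈ 0.4667.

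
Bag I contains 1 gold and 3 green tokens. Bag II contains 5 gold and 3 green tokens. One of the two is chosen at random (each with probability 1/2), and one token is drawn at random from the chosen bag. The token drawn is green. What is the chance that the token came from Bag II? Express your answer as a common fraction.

1/3

P(green | Bag I) = 3/4; P(green | Bag II) = 3/8.
P(green) = 1/2·3/4 + 1/2·3/8 = 9/16.
By Bayes' rule, P(Bag II | green) = 3/16 / 9/16 = 1/3 ≈ 0.3333.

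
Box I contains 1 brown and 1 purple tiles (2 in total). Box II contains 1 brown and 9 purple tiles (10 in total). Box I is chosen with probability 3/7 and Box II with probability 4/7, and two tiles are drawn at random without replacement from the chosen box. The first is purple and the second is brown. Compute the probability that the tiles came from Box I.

15/19

P(E | Box I) = 1/2; P(E | Box II) = 1/10.
P(E) = 3/7·1/2 + 4/7·1/10 = 19/70.
By Bayes' rule, P(Box I | E) = 3/14 / 19/70 = 15/19 ≈ 0.7895.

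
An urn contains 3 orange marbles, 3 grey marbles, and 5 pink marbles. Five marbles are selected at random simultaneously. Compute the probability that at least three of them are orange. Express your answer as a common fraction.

Sum the hypergeometric tail for j = 3,…,3 orange marbles.
Favorable = C(3,3)·C(8,2) = 28; total = C(11,5) = 462.
P = 28/462 = 2/33 ≈ 0.0606.

2/33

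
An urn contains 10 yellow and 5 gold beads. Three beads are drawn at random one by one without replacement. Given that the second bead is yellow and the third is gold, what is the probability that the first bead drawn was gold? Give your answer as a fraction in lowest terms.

P(first=gold and the second bead is yellow and the third is gold) = (5/15)·(10/14)·(4/13) = 20/273.
P(E) = Σ over first color = 15/91 + 20/273 = 5/21.
By Bayes, P(first=gold | E) = 20/273 / 5/21 = 4/13 ≈ 0.3077.

4/13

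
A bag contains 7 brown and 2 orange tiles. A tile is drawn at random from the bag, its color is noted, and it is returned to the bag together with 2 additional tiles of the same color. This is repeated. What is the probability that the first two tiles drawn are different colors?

Either orange then brown, or brown then orange; after the first draw the total is 11.
P = (2/9)·(7/11) + (7/9)·(2/11) = 28/99 ≈ 0.2828.

28/99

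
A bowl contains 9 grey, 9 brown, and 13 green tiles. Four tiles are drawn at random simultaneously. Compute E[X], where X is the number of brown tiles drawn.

By linearity of expectation, E[X] = Σ P(draw i is brown); by symmetry each draw (even without replacement) has P(brown) = 9/31.
E[X] = 4 · 9/31 = 36/31 ≈ 1.1613.

36/31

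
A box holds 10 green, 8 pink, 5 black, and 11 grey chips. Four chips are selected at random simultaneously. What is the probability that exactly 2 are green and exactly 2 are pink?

Unordered draws without replacement: count favorable combinations over C(34,4).
Favorable = C(10,2) · C(8,2) · C(5,0) · C(11,0) = 1260; total = C(34,4) = 46376.
P = 1260/46376 = 315/11594 ≈ 0.0272.

315/11594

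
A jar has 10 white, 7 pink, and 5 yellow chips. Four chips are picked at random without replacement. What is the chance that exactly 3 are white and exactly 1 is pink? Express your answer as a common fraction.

Unordered draws without replacement: count favorable combinations over C(22,4).
Favorable = C(10,3) · C(7,1) · C(5,0) = 840; total = C(22,4) = 7315.
P = 840/7315 = 24/209 ≈ 0.1148.

24/209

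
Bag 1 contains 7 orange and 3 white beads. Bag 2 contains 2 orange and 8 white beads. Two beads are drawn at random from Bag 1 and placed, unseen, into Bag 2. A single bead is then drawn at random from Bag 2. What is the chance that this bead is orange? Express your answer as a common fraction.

Condition on how many of the transferred beads are orange (from Bag 1: 7 orange of 10; then Bag 2 has 12 total).
  0 orange: C(7,0)C(3,2)/C(10,2) = 1/15; then P = 2/12
  1 orange: C(7,1)C(3,1)/C(10,2) = 7/15; then P = 3/12
  2 orange: C(7,2)C(3,0)/C(10,2) = 7/15; then P = 4/12
P(orange from Bag 2) = 17/60 ≈ 0.2833.

17/60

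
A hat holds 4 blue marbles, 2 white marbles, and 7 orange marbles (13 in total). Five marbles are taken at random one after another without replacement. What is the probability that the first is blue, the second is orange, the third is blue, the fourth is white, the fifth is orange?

Multiply the conditional probability of each draw in order, without replacement, so each draw removes one from its color and from the total.
P = (4/13) · (7/12) · (3/11) · (2/10) · (6/9) = 14/2145 ≈ 0.0065.

14/2145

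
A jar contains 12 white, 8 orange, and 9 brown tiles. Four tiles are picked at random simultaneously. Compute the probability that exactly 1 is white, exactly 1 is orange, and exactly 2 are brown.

384/2639

Unordered draws without replacement: count favorable combinations over C(29,4).
Favorable = C(12,1) · C(8,1) · C(9,2) = 3456; total = C(29,4) = 23751.
P = 3456/23751 = 384/2639 ≈ 0.1455.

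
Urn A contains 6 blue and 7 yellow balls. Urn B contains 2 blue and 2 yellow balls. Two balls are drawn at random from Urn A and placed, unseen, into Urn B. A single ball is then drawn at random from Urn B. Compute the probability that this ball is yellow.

20/39

Condition on how many of the transferred balls are yellow (from Urn A: 7 yellow of 13; then Urn B has 6 total).
  0 yellow: C(7,0)C(6,2)/C(13,2) = 5/26; then P = 2/6
  1 yellow: C(7,1)C(6,1)/C(13,2) = 7/13; then P = 3/6
  2 yellow: C(7,2)C(6,0)/C(13,2) = 7/26; then P = 4/6
P(yellow from Urn B) = 20/39 ≈ 0.5128.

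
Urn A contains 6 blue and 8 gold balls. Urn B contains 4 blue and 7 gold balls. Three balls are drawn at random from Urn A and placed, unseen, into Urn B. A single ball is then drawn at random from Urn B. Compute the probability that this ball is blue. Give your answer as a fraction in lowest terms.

37/98

Condition on how many of the transferred balls are blue (from Urn A: 6 blue of 14; then Urn B has 14 total).
  0 blue: C(6,0)C(8,3)/C(14,3) = 2/13; then P = 4/14
  1 blue: C(6,1)C(8,2)/C(14,3) = 6/13; then P = 5/14
  2 blue: C(6,2)C(8,1)/C(14,3) = 30/91; then P = 6/14
  3 blue: C(6,3)C(8,0)/C(14,3) = 5/91; then P = 7/14
P(blue from Urn B) = 37/98 ≈ 0.3776.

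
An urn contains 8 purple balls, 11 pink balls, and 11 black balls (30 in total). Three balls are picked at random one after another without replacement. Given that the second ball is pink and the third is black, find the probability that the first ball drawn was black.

P(first=black and the second ball is pink and the third is black) = (11/30)·(11/29)·(10/28) = 121/2436.
P(E) = Σ over first color = 121/3045 + 121/2436 + 121/2436 = 121/870.
By Bayes, P(first=black | E) = 121/2436 / 121/870 = 5/14 ≈ 0.3571.

5/14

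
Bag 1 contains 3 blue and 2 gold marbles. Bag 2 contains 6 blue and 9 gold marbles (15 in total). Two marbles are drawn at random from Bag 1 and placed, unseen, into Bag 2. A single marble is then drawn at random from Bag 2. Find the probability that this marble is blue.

36/85

Condition on how many of the transferred marbles are blue (from Bag 1: 3 blue of 5; then Bag 2 has 17 total).
  0 blue: C(3,0)C(2,2)/C(5,2) = 1/10; then P = 6/17
  1 blue: C(3,1)C(2,1)/C(5,2) = 3/5; then P = 7/17
  2 blue: C(3,2)C(2,0)/C(5,2) = 3/10; then P = 8/17
P(blue from Bag 2) = 36/85 ≈ 0.4235.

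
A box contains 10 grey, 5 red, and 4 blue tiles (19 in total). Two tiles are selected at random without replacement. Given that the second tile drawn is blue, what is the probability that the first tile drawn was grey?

P(first=grey and the second tile drawn is blue) = (10/19)·(4/18) = 20/171.
P(the second tile drawn is blue) = Σ over first color = 20/171 + 10/171 + 2/57 = 4/19.
By Bayes, P(first=grey | the second tile drawn is blue) = 20/171 / 4/19 = 5/9 ≈ 0.5556.

5/9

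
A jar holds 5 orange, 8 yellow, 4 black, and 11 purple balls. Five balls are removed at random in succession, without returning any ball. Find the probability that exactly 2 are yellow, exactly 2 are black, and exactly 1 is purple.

Unordered draws without replacement: count favorable combinations over C(28,5).
Favorable = C(5,0) · C(8,2) · C(4,2) · C(11,1) = 1848; total = C(28,5) = 98280.
P = 1848/98280 = 11/585 ≈ 0.0188.

11/585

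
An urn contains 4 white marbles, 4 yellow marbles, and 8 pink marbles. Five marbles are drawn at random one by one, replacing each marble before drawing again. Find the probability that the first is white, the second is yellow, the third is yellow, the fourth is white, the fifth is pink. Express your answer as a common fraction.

1/512

Multiply the conditional probability of each draw in order, with replacement (the composition resets each draw).
P = (4/16) · (4/16) · (4/16) · (4/16) · (8/16) = 1/512 ≈ 0.0020.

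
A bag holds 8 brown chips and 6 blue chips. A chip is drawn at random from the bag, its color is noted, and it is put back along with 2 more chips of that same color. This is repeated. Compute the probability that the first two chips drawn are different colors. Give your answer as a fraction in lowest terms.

Either blue then brown, or brown then blue; after the first draw the total is 16.
P = (6/14)·(8/16) + (8/14)·(6/16) = 3/7 ≈ 0.4286.

3/7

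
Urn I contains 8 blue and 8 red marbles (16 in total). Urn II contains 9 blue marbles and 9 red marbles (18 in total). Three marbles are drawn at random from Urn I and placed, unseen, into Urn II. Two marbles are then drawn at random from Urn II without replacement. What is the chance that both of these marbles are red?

251/1050

Condition on how many of the transferred marbles are red (from Urn I: 8 red of 16; then Urn II has 21 total).
  0 red: C(8,0)C(8,3)/C(16,3) = 1/10; then P = C(9,2)/C(21,2) = 6/35
  1 red: C(8,1)C(8,2)/C(16,3) = 2/5; then P = C(10,2)/C(21,2) = 3/14
  2 red: C(8,2)C(8,1)/C(16,3) = 2/5; then P = C(11,2)/C(21,2) = 11/42
  3 red: C(8,3)C(8,0)/C(16,3) = 1/10; then P = C(12,2)/C(21,2) = 11/35
P(both red) = 251/1050 ≈ 0.2390.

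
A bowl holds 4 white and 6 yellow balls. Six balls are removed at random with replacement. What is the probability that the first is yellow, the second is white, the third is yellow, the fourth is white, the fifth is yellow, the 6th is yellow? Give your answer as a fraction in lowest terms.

324/15625

Multiply the conditional probability of each draw in order, with replacement (the composition resets each draw).
P = (6/10) · (4/10) · (6/10) · (4/10) · (6/10) · (6/10) = 324/15625 ≈ 0.0207.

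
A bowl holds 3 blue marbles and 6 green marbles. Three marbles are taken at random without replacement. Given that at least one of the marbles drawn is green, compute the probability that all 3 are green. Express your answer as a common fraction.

20/83

P(all 3 green) = C(6,3)/C(9,3) = 5/21; P(at least one green) = 1 − C(3,3)/C(9,3) = 83/84.
Since 'all 3 green' ⊆ 'at least one green', P(all 3 | at least one) = 5/21 / 83/84 = 20/83 ≈ 0.2410.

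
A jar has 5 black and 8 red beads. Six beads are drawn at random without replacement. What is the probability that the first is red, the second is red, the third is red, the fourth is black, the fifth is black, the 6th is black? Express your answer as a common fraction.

7/429

Multiply the conditional probability of each draw in order, without replacement, so each draw removes one from its color and from the total.
P = (8/13) · (7/12) · (6/11) · (5/10) · (4/9) · (3/8) = 7/429 ≈ 0.0163.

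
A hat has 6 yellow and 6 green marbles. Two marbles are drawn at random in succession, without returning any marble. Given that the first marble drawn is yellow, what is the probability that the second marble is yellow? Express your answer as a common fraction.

After removing 1 yellow, the hat has 5 yellow out of 11 remaining.
P(second is yellow | given) = 5/11 ≈ 0.4545.

5/11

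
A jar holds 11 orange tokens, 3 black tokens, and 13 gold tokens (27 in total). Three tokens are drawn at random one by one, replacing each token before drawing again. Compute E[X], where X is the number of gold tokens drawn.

13/9

By linearity of expectation, E[X] = Σ P(draw i is gold); each independent draw has P(gold) = 13/27.
E[X] = 3 · 13/27 = 13/9 ≈ 1.4444.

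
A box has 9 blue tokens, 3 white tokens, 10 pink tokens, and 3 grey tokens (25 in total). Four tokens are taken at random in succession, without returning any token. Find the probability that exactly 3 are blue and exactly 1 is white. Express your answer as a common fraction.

126/6325

Unordered draws without replacement: count favorable combinations over C(25,4).
Favorable = C(9,3) · C(3,1) · C(10,0) · C(3,0) = 252; total = C(25,4) = 12650.
P = 252/12650 = 126/6325 ≈ 0.0199.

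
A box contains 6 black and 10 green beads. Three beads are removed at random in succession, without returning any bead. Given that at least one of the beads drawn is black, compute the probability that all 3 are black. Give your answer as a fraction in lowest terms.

1/22

P(all 3 black) = C(6,3)/C(16,3) = 1/28; P(at least one black) = 1 − C(10,3)/C(16,3) = 11/14.
Since 'all 3 black' ⊆ 'at least one black', P(all 3 | at least one) = 1/28 / 11/14 = 1/22 ≈ 0.0455.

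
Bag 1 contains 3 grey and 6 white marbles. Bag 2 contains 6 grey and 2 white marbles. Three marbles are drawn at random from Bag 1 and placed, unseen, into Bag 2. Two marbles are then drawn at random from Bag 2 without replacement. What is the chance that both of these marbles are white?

Condition on how many of the transferred marbles are white (from Bag 1: 6 white of 9; then Bag 2 has 11 total).
  0 white: C(6,0)C(3,3)/C(9,3) = 1/84; then P = C(2,2)/C(11,2) = 1/55
  1 white: C(6,1)C(3,2)/C(9,3) = 3/14; then P = C(3,2)/C(11,2) = 3/55
  2 white: C(6,2)C(3,1)/C(9,3) = 15/28; then P = C(4,2)/C(11,2) = 6/55
  3 white: C(6,3)C(3,0)/C(9,3) = 5/21; then P = C(5,2)/C(11,2) = 2/11
P(both white) = 5/44 ≈ 0.1136.

5/44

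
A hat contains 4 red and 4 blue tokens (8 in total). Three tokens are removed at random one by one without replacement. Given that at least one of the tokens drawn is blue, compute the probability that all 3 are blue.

P(all 3 blue) = C(4,3)/C(8,3) = 1/14; P(at least one blue) = 1 − C(4,3)/C(8,3) = 13/14.
Since 'all 3 blue' ⊆ 'at least one blue', P(all 3 | at least one) = 1/14 / 13/14 = 1/13 ≈ 0.0769.

1/13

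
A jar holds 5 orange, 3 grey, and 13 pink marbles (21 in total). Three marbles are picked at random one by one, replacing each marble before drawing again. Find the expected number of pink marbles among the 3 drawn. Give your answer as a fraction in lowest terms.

By linearity of expectation, E[X] = Σ P(draw i is pink); each independent draw has P(pink) = 13/21.
E[X] = 3 · 13/21 = 13/7 ≈ 1.8571.

13/7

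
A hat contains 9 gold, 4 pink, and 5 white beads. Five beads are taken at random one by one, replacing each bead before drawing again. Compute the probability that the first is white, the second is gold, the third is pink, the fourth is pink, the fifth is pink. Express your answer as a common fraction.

10/6561

Multiply the conditional probability of each draw in order, with replacement (the composition resets each draw).
P = (5/18) · (9/18) · (4/18) · (4/18) · (4/18) = 10/6561 ≈ 0.0015.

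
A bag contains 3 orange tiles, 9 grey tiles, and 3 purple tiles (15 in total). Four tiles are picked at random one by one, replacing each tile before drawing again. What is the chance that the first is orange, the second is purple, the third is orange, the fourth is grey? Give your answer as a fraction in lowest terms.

3/625

Multiply the conditional probability of each draw in order, with replacement (the composition resets each draw).
P = (3/15) · (3/15) · (3/15) · (9/15) = 3/625 ≈ 0.0048.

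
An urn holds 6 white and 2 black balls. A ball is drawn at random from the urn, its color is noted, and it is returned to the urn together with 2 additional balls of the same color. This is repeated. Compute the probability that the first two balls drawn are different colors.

3/10

Either white then black, or black then white; after the first draw the total is 10.
P = (6/8)·(2/10) + (2/8)·(6/10) = 3/10 ≈ 0.3000.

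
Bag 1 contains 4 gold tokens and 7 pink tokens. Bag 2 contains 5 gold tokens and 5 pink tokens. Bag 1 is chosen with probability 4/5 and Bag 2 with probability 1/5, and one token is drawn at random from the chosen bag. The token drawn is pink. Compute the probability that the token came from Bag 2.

P(pink | Bag 1) = 7/11; P(pink | Bag 2) = 1/2.
P(pink) = 4/5·7/11 + 1/5·1/2 = 67/110.
By Bayes' rule, P(Bag 2 | pink) = 1/10 / 67/110 = 11/67 ≈ 0.1642.

11/67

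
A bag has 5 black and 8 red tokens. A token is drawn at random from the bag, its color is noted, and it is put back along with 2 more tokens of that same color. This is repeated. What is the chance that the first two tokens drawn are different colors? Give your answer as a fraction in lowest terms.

16/39

Either red then black, or black then red; after the first draw the total is 15.
P = (8/13)·(5/15) + (5/13)·(8/15) = 16/39 ≈ 0.4103.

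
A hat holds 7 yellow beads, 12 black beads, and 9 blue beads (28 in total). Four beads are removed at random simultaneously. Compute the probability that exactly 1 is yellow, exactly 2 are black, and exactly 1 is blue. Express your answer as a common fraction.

Unordered draws without replacement: count favorable combinations over C(28,4).
Favorable = C(7,1) · C(12,2) · C(9,1) = 4158; total = C(28,4) = 20475.
P = 4158/20475 = 66/325 ≈ 0.2031.

66/325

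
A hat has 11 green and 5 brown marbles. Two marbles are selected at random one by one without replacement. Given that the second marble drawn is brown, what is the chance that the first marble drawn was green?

11/15

P(first=green and the second marble drawn is brown) = (11/16)·(5/15) = 11/48.
P(the second marble drawn is brown) = Σ over first color = 11/48 + 1/12 = 5/16.
By Bayes, P(first=green | the second marble drawn is brown) = 11/48 / 5/16 = 11/15 ≈ 0.7333.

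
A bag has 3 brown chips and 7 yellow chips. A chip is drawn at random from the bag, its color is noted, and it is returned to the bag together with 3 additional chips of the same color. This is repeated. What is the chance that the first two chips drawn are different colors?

21/65

Either yellow then brown, or brown then yellow; after the first draw the total is 13.
P = (7/10)·(3/13) + (3/10)·(7/13) = 21/65 ≈ 0.3231.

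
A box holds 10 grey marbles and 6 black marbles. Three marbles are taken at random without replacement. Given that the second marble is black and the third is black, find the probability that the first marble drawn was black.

P(first=black and the second marble is black and the third is black) = (6/16)·(5/15)·(4/14) = 1/28.
P(E) = Σ over first color = 5/56 + 1/28 = 1/8.
By Bayes, P(first=black | E) = 1/28 / 1/8 = 2/7 ≈ 0.2857.

2/7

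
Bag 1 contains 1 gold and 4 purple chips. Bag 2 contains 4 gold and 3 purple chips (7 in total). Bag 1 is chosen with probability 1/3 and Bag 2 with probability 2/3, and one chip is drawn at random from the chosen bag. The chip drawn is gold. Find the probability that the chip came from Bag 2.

40/47

P(gold | Bag 1) = 1/5; P(gold | Bag 2) = 4/7.
P(gold) = 1/3·1/5 + 2/3·4/7 = 47/105.
By Bayes' rule, P(Bag 2 | gold) = 8/21 / 47/105 = 40/47 ≈ 0.8511.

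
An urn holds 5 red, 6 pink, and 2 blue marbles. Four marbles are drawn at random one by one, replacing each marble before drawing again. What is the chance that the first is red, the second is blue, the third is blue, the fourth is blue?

40/28561

Multiply the conditional probability of each draw in order, with replacement (the composition resets each draw).
P = (5/13) · (2/13) · (2/13) · (2/13) = 40/28561 ≈ 0.0014.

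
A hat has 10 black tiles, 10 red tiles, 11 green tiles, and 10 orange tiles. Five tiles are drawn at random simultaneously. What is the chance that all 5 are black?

Unordered draws without replacement: count favorable combinations over C(41,5).
Favorable = C(10,5) · C(10,0) · C(11,0) · C(10,0) = 252; total = C(41,5) = 749398.
P = 252/749398 = 126/374699 ≈ 0.0003.

126/374699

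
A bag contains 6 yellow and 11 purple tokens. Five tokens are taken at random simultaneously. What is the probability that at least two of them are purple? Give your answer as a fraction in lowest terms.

Sum the hypergeometric tail for j = 2,…,5 purple tokens.
Favorable = C(11,2)·C(6,3) + C(11,3)·C(6,2) + C(11,4)·C(6,1) + C(11,5)·C(6,0) = 6017; total = C(17,5) = 6188.
P = 6017/6188 = 6017/6188 ≈ 0.9724.

6017/6188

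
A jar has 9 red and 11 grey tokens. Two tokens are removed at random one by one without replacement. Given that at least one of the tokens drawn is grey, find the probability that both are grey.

P(both grey) = C(11,2)/C(20,2) = 11/38; P(at least one grey) = 1 − C(9,2)/C(20,2) = 77/95.
Since 'both grey' ⊆ 'at least one grey', P(both | at least one) = 11/38 / 77/95 = 5/14 ≈ 0.3571.

5/14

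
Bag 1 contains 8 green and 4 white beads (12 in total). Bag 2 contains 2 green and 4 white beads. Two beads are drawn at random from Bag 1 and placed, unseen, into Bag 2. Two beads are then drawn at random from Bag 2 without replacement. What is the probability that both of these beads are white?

289/924

Condition on how many of the transferred beads are white (from Bag 1: 4 white of 12; then Bag 2 has 8 total).
  0 white: C(4,0)C(8,2)/C(12,2) = 14/33; then P = C(4,2)/C(8,2) = 3/14
  1 white: C(4,1)C(8,1)/C(12,2) = 16/33; then P = C(5,2)/C(8,2) = 5/14
  2 white: C(4,2)C(8,0)/C(12,2) = 1/11; then P = C(6,2)/C(8,2) = 15/28
P(both white) = 289/924 ≈ 0.3128.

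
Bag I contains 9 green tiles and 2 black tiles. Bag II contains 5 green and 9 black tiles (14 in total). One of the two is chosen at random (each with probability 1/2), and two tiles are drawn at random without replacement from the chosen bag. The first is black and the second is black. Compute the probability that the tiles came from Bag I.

91/2071

P(E | Bag I) = 1/55; P(E | Bag II) = 36/91.
P(E) = 1/2·1/55 + 1/2·36/91 = 2071/10010.
By Bayes' rule, P(Bag I | E) = 1/110 / 2071/10010 = 91/2071 ≈ 0.0439.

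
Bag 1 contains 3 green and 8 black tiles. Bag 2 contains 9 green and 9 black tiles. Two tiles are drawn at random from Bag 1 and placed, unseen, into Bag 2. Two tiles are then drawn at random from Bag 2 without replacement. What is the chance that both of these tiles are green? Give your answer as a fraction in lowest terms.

Condition on how many of the transferred tiles are green (from Bag 1: 3 green of 11; then Bag 2 has 20 total).
  0 green: C(3,0)C(8,2)/C(11,2) = 28/55; then P = C(9,2)/C(20,2) = 18/95
  1 green: C(3,1)C(8,1)/C(11,2) = 24/55; then P = C(10,2)/C(20,2) = 9/38
  2 green: C(3,2)C(8,0)/C(11,2) = 3/55; then P = C(11,2)/C(20,2) = 11/38
P(both green) = 2253/10450 ≈ 0.2156.

2253/10450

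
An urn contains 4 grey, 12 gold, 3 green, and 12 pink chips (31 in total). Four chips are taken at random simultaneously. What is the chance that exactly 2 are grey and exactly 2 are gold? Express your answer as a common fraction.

Unordered draws without replacement: count favorable combinations over C(31,4).
Favorable = C(4,2) · C(12,2) · C(3,0) · C(12,0) = 396; total = C(31,4) = 31465.
P = 396/31465 = 396/31465 ≈ 0.0126.

396/31465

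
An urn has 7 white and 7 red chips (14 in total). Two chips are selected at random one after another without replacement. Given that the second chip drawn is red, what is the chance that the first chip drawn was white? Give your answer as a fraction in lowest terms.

7/13

P(first=white and the second chip drawn is red) = (7/14)·(7/13) = 7/26.
P(the second chip drawn is red) = Σ over first color = 7/26 + 3/13 = 1/2.
By Bayes, P(first=white | the second chip drawn is red) = 7/26 / 1/2 = 7/13 ≈ 0.5385.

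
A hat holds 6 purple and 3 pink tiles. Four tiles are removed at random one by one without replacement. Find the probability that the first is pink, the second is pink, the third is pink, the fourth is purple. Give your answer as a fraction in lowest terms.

1/84

Multiply the conditional probability of each draw in order, without replacement, so each draw removes one from its color and from the total.
P = (3/9) · (2/8) · (1/7) · (6/6) = 1/84 ≈ 0.0119.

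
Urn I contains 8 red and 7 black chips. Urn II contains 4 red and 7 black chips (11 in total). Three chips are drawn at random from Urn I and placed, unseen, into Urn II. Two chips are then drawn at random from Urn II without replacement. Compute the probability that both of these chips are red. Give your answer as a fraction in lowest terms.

66/455

Condition on how many of the transferred chips are red (from Urn I: 8 red of 15; then Urn II has 14 total).
  0 red: C(8,0)C(7,3)/C(15,3) = 1/13; then P = C(4,2)/C(14,2) = 6/91
  1 red: C(8,1)C(7,2)/C(15,3) = 24/65; then P = C(5,2)/C(14,2) = 10/91
  2 red: C(8,2)C(7,1)/C(15,3) = 28/65; then P = C(6,2)/C(14,2) = 15/91
  3 red: C(8,3)C(7,0)/C(15,3) = 8/65; then P = C(7,2)/C(14,2) = 3/13
P(both red) = 66/455 ≈ 0.1451.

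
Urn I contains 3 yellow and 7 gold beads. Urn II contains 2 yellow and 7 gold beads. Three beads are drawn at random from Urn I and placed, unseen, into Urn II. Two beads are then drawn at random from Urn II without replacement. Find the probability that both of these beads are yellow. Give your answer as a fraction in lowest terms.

1/22

Condition on how many of the transferred beads are yellow (from Urn I: 3 yellow of 10; then Urn II has 12 total).
  0 yellow: C(3,0)C(7,3)/C(10,3) = 7/24; then P = C(2,2)/C(12,2) = 1/66
  1 yellow: C(3,1)C(7,2)/C(10,3) = 21/40; then P = C(3,2)/C(12,2) = 1/22
  2 yellow: C(3,2)C(7,1)/C(10,3) = 7/40; then P = C(4,2)/C(12,2) = 1/11
  3 yellow: C(3,3)C(7,0)/C(10,3) = 1/120; then P = C(5,2)/C(12,2) = 5/33
P(both yellow) = 1/22 ≈ 0.0455.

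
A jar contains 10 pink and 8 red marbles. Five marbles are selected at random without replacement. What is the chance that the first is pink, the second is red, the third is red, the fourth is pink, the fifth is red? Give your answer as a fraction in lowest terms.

Multiply the conditional probability of each draw in order, without replacement, so each draw removes one from its color and from the total.
P = (10/18) · (8/17) · (7/16) · (9/15) · (6/14) = 1/34 ≈ 0.0294.

1/34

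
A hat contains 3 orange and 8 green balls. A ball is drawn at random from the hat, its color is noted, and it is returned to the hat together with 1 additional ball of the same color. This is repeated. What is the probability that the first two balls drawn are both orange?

After a orange draw the hat holds 4 orange out of 12.
P = (3/11)·(4/12) = 1/11 ≈ 0.0909.

1/11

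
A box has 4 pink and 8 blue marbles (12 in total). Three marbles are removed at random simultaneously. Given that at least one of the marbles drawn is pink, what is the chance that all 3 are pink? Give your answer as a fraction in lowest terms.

1/41

P(all 3 pink) = C(4,3)/C(12,3) = 1/55; P(at least one pink) = 1 − C(8,3)/C(12,3) = 41/55.
Since 'all 3 pink' ⊆ 'at least one pink', P(all 3 | at least one) = 1/55 / 41/55 = 1/41 ≈ 0.0244.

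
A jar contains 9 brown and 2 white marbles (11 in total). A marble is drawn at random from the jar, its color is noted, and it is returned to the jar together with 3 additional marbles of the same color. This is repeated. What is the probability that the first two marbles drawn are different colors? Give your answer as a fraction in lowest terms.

18/77

Either brown then white, or white then brown; after the first draw the total is 14.
P = (9/11)·(2/14) + (2/11)·(9/14) = 18/77 ≈ 0.2338.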